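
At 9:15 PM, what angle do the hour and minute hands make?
Hour hand position: 9 x 30 + 15 x 0.5 = 277.5 degrees
Minute hand position: 15 x 6 = 90 degrees
Difference: |277.5 - 90| = 187.5 degrees
Since 187.5 > 180, the smaller angle is 360 - 187.5 = 172.5 degrees

Final answer: 172.5 degrees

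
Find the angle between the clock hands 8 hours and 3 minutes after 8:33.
First find the time 8 hours and 3 minutes after 8:33.
Total minutes: 8 x 60 + 33 + 8 x 60 + 3 = 996.
996 mod 720 = 276 minutes = 4:36.
Now compute the angle at 4:36:
Hour hand: 4 x 30 + 36 x 0.5 = 138 degrees
Minute hand: 36 x 6 = 216 degrees
Difference: |138 - 216| = 78 degrees
The angle is 78 degrees

Final answer: 78 degrees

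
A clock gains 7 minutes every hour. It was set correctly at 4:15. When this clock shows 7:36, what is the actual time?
For every 60 true minutes, the faulty clock advances 67 minutes, so 1 faulty-clock minute corresponds to 60/67 true minutes.
From 4:15 to 7:36 on the faulty dial is 201 minutes.
True elapsed: 201 x 60/67 = 180 minutes = 3 hours.
True time: 4:15 + 3 hours = 7:15.

Final answer: 7:15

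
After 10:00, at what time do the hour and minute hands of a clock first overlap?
The minute hand gains 5.5 degrees per minute on the hour hand.
At 10:00, the hour hand is at 300 degrees and the minute hand is at 0 degrees.
The gap is 300 degrees. Time to close: 300/5.5 = 60 x 10/11 = 54.55 minutes.
The hands overlap at 54.55 minutes past 10:00.

Final answer: 54.55 minutes past 10:00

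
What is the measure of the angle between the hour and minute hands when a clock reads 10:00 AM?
Hour hand position: 10 x 30 + 0 x 0.5 = 300 degrees
Minute hand position: 0 x 6 = 0 degrees
Difference: |300 - 0| = 300 degrees
Since 300 > 180, the smaller angle is 360 - 300 = 60 degrees

Final answer: 60 degrees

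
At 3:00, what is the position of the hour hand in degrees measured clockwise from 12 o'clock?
The hour hand moves 30 degrees per hour and 0.5 degrees per minute.
At 3:00: (3) x 30 + 0 x 0.5 = 90 + 0 = 90 degrees

Final answer: 90 degrees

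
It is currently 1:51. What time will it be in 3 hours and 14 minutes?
Starting time: 1:51
Adding 14 minutes to 51 minutes: 51 + 14 = 65 minutes = 1 hour and 5 minutes
Adding 3 hours: 1 + 3 + 1 (carry) = 5
Final time: 5:05

Final answer: 5:05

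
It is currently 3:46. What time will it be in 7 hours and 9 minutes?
Starting time: 3:46
Adding 9 minutes to 46 minutes: 46 + 9 = 55 minutes
Adding 7 hours: 3 + 7 = 10
Final time: 10:55

Final answer: 10:55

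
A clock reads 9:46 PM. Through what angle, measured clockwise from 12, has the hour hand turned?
The hour hand moves 30 degrees per hour and 0.5 degrees per minute.
At 9:46: (9) x 30 + 46 x 0.5 = 270 + 23 = 293 degrees

Final answer: 293 degrees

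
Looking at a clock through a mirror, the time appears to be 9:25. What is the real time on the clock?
Reflection across the vertical (12-6) axis maps a hand at angle A degrees to (360 - A) degrees, which sends a reading of T minutes past 12:00 to (720 - T) minutes past 12:00.
Mirror reads 9:25 = 565 minutes past 12:00.
Actual time: (720 - 565) mod 720 = 155 minutes = 2:35.

Final answer: 2:35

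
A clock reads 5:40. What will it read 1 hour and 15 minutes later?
Starting time: 5:40
Adding 15 minutes to 40 minutes: 40 + 15 = 55 minutes
Adding 1 hour: 5 + 1 = 6
Final time: 6:55

Final answer: 6:55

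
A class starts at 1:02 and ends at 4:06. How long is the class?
From 1:02 to 4:06:
(4 x 60 + 6) - (1 x 60 + 2) = 246 - 62 = 184 minutes
= 3 hours and 4 minutes

Final answer: 3 hours and 4 minutes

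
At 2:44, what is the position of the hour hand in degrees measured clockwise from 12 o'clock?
The hour hand moves 30 degrees per hour and 0.5 degrees per minute.
At 2:44: (2) x 30 + 44 x 0.5 = 60 + 22 = 82 degrees

Final answer: 82 degrees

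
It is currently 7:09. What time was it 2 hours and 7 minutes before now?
Starting time: 7:09 = 429 total minutes past 12:00
Subtracting: 2 hours and 7 minutes = 127 minutes
429 - 127 = 302 minutes
= 5 hours and 2 minutes past 12:00 = 5:02

Final answer: 5:02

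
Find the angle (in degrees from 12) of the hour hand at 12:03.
The hour hand moves 30 degrees per hour and 0.5 degrees per minute.
At 12:03: (0) x 30 + 3 x 0.5 = 0 + 1.5 = 1.5 degrees

Final answer: 1.5 degrees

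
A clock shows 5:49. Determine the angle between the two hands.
Hour hand position: 5 x 30 + 49 x 0.5 = 174.5 degrees
Minute hand position: 49 x 6 = 294 degrees
Difference: |174.5 - 294| = 119.5 degrees
The angle between the hands is 119.5 degrees

Final answer: 119.5 degrees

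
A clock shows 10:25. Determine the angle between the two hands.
Hour hand position: 10 x 30 + 25 x 0.5 = 312.5 degrees
Minute hand position: 25 x 6 = 150 degrees
Difference: |312.5 - 150| = 162.5 degrees
The angle between the hands is 162.5 degrees

Final answer: 162.5 degrees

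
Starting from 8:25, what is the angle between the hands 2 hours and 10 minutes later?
First find the time 2 hours and 10 minutes after 8:25.
Total minutes: 8 x 60 + 25 + 2 x 60 + 10 = 635.
635 mod 720 = 635 minutes = 10:35.
Now compute the angle at 10:35:
Hour hand: 10 x 30 + 35 x 0.5 = 317.5 degrees
Minute hand: 35 x 6 = 210 degrees
Difference: |317.5 - 210| = 107.5 degrees
The angle is 107.5 degrees

Final answer: 107.5 degrees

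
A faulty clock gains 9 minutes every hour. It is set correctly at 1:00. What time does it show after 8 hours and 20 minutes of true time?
For every 60 true minutes, the faulty clock advances 60 + 9 = 69 minutes.
True elapsed: 8 hours and 20 minutes = 500 minutes.
Faulty clock advances: 500 x 69/60 = 575 minutes (drift: 75 minutes ahead).
Shown time: 1:00 + 575 minutes = 10:35.

Final answer: 10:35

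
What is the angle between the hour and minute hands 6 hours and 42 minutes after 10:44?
First find the time 6 hours and 42 minutes after 10:44.
Total minutes: 10 x 60 + 44 + 6 x 60 + 42 = 1046.
1046 mod 720 = 326 minutes = 5:26.
Now compute the angle at 5:26:
Hour hand: 5 x 30 + 26 x 0.5 = 163 degrees
Minute hand: 26 x 6 = 156 degrees
Difference: |163 - 156| = 7 degrees
The angle is 7 degrees

Final answer: 7 degrees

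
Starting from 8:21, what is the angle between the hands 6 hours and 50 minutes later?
First find the time 6 hours and 50 minutes after 8:21.
Total minutes: 8 x 60 + 21 + 6 x 60 + 50 = 911.
911 mod 720 = 191 minutes = 3:11.
Now compute the angle at 3:11:
Hour hand: 3 x 30 + 11 x 0.5 = 95.5 degrees
Minute hand: 11 x 6 = 66 degrees
Difference: |95.5 - 66| = 29.5 degrees
The angle is 29.5 degrees

Final answer: 29.5 degrees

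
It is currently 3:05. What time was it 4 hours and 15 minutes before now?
Starting time: 3:05 = 185 total minutes past 12:00
Subtracting: 4 hours and 15 minutes = 255 minutes
185 - 255 = -70 (negative, add 12 hours = 720) = 650 minutes
= 10 hours and 50 minutes past 12:00 = 10:50

Final answer: 10:50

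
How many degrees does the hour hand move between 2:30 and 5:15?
The hour hand moves 0.5 degrees per minute.
Time elapsed: 5:15 - 2:30 = 165 minutes
Angular displacement: 165 x 0.5 = 82.5 degrees

Final answer: 82.5 degrees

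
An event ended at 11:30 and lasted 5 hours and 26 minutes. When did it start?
Starting time: 11:30 = 690 total minutes past 12:00
Subtracting: 5 hours and 26 minutes = 326 minutes
690 - 326 = 364 minutes
= 6 hours and 4 minutes past 12:00 = 6:04

Final answer: 6:04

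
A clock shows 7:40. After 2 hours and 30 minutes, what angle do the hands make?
First find the time 2 hours and 30 minutes after 7:40.
Total minutes: 7 x 60 + 40 + 2 x 60 + 30 = 610.
610 mod 720 = 610 minutes = 10:10.
Now compute the angle at 10:10:
Hour hand: 10 x 30 + 10 x 0.5 = 305 degrees
Minute hand: 10 x 6 = 60 degrees
Difference: |305 - 60| = 245 degrees
Smaller angle: 360 - 245 = 115 degrees

Final answer: 115 degrees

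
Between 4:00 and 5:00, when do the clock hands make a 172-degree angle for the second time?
At t minutes past 4:00, the hour hand is at 30 x 4 + 0.5t degrees and the minute hand is at 6t degrees.
The smaller angle between them is 172 degrees when |30H - 5.5t| = 172 or |30H - 5.5t| = 188.
With H = 4, solve 30 x 4 - 5.5t = +/- target for each target:
  t = (30 x 4 - 172) / 5.5 = -9.45 (outside (0, 60))
  t = (30 x 4 + 172) / 5.5 = 53.09
  t = (30 x 4 - 188) / 5.5 = -12.36 (outside (0, 60))
  t = (30 x 4 + 188) / 5.5 = 56
Valid solutions in (0, 60): {53.09, 56} minutes.
The second occurrence is t = 56 minutes.
The hands form a 172-degree angle at 56 minutes past 4:00.

Final answer: 56 minutes past 4:00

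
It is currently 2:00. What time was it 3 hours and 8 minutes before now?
Starting time: 2:00 = 120 total minutes past 12:00
Subtracting: 3 hours and 8 minutes = 188 minutes
120 - 188 = -68 (negative, add 12 hours = 720) = 652 minutes
= 10 hours and 52 minutes past 12:00 = 10:52

Final answer: 10:52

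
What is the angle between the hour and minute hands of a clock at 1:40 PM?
Hour hand position: 1 x 30 + 40 x 0.5 = 50 degrees
Minute hand position: 40 x 6 = 240 degrees
Difference: |50 - 240| = 190 degrees
Since 190 > 180, the smaller angle is 360 - 190 = 170 degrees

Final answer: 170 degrees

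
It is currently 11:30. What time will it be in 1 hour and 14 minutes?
Starting time: 11:30
Adding 14 minutes to 30 minutes: 30 + 14 = 44 minutes
Adding 1 hour: 11 + 1 = 12
Final time: 12:44

Final answer: 12:44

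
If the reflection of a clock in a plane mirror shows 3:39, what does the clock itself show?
Reflection across the vertical (12-6) axis maps a hand at angle A degrees to (360 - A) degrees, which sends a reading of T minutes past 12:00 to (720 - T) minutes past 12:00.
Mirror reads 3:39 = 219 minutes past 12:00.
Actual time: (720 - 219) mod 720 = 501 minutes = 8:21.

Final answer: 8:21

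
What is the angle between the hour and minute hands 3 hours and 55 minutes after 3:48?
First find the time 3 hours and 55 minutes after 3:48.
Total minutes: 3 x 60 + 48 + 3 x 60 + 55 = 463.
463 mod 720 = 463 minutes = 7:43.
Now compute the angle at 7:43:
Hour hand: 7 x 30 + 43 x 0.5 = 231.5 degrees
Minute hand: 43 x 6 = 258 degrees
Difference: |231.5 - 258| = 26.5 degrees
The angle is 26.5 degrees

Final answer: 26.5 degrees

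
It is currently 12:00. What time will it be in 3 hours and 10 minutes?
Starting time: 12:00
Adding 10 minutes to 0 minutes: 0 + 10 = 10 minutes
Adding 3 hours: 12 + 3 = 15 - 12 = 3
Final time: 3:10

Final answer: 3:10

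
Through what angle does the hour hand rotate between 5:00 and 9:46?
The hour hand moves 0.5 degrees per minute.
Time elapsed: 9:46 - 5:00 = 286 minutes
Angular displacement: 286 x 0.5 = 143 degrees

Final answer: 143 degrees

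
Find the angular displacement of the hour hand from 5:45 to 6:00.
The hour hand moves 0.5 degrees per minute.
Time elapsed: 6:00 - 5:45 = 15 minutes
Angular displacement: 15 x 0.5 = 7.5 degrees

Final answer: 7.5 degrees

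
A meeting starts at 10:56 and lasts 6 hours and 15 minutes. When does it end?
Starting time: 10:56
Adding 15 minutes to 56 minutes: 56 + 15 = 71 minutes = 1 hour and 11 minutes
Adding 6 hours: 10 + 6 + 1 (carry) = 17 - 12 = 5
Final time: 5:11

Final answer: 5:11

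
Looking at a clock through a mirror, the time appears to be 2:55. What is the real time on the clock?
Reflection across the vertical (12-6) axis maps a hand at angle A degrees to (360 - A) degrees, which sends a reading of T minutes past 12:00 to (720 - T) minutes past 12:00.
Mirror reads 2:55 = 175 minutes past 12:00.
Actual time: (720 - 175) mod 720 = 545 minutes = 9:05.

Final answer: 9:05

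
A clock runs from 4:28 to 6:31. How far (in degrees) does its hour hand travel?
The hour hand moves 0.5 degrees per minute.
Time elapsed: 6:31 - 4:28 = 123 minutes
Angular displacement: 123 x 0.5 = 61.5 degrees

Final answer: 61.5 degrees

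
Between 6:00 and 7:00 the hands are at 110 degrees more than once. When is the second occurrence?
At t minutes past 6:00, the hour hand is at 30 x 6 + 0.5t degrees and the minute hand is at 6t degrees.
The smaller angle between them is 110 degrees when |30H - 5.5t| = 110 or |30H - 5.5t| = 250.
With H = 6, solve 30 x 6 - 5.5t = +/- target for each target:
  t = (30 x 6 - 110) / 5.5 = 12.73
  t = (30 x 6 + 110) / 5.5 = 52.73
  t = (30 x 6 - 250) / 5.5 = -12.73 (outside (0, 60))
  t = (30 x 6 + 250) / 5.5 = 78.18 (outside (0, 60))
Valid solutions in (0, 60): {12.73, 52.73} minutes.
The second occurrence is t = 52.73 minutes.
The hands form a 110-degree angle at 52.73 minutes past 6:00.

Final answer: 52.73 minutes past 6:00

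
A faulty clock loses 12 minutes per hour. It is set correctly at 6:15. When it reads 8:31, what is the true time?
For every 60 true minutes, the faulty clock advances 48 minutes, so 1 faulty-clock minute corresponds to 60/48 true minutes.
From 6:15 to 8:31 on the faulty dial is 136 minutes.
True elapsed: 136 x 60/48 = 170 minutes = 2 hours and 50 minutes.
True time: 6:15 + 2 hours and 50 minutes = 9:05.

Final answer: 9:05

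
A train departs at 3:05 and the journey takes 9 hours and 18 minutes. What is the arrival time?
Starting time: 3:05
Adding 18 minutes to 5 minutes: 5 + 18 = 23 minutes
Adding 9 hours: 3 + 9 = 12
Final time: 12:23

Final answer: 12:23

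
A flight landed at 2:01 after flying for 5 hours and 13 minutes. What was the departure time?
Starting time: 2:01 = 121 total minutes past 12:00
Subtracting: 5 hours and 13 minutes = 313 minutes
121 - 313 = -192 (negative, add 12 hours = 720) = 528 minutes
= 8 hours and 48 minutes past 12:00 = 8:48

Final answer: 8:48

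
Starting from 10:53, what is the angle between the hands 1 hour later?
First find the time 1 hour after 10:53.
Total minutes: 10 x 60 + 53 + 1 x 60 + 0 = 713.
713 mod 720 = 713 minutes = 11:53.
Now compute the angle at 11:53:
Hour hand: 11 x 30 + 53 x 0.5 = 356.5 degrees
Minute hand: 53 x 6 = 318 degrees
Difference: |356.5 - 318| = 38.5 degrees
The angle is 38.5 degrees

Final answer: 38.5 degrees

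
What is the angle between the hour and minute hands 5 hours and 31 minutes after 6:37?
First find the time 5 hours and 31 minutes after 6:37.
Total minutes: 6 x 60 + 37 + 5 x 60 + 31 = 728.
728 mod 720 = 8 minutes = 12:08.
Now compute the angle at 12:08:
Hour hand: 0 x 30 + 8 x 0.5 = 4 degrees
Minute hand: 8 x 6 = 48 degrees
Difference: |4 - 48| = 44 degrees
The angle is 44 degrees

Final answer: 44 degrees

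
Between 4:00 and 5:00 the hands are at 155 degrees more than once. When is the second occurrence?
At t minutes past 4:00, the hour hand is at 30 x 4 + 0.5t degrees and the minute hand is at 6t degrees.
The smaller angle between them is 155 degrees when |30H - 5.5t| = 155 or |30H - 5.5t| = 205.
With H = 4, solve 30 x 4 - 5.5t = +/- target for each target:
  t = (30 x 4 - 155) / 5.5 = -6.36 (outside (0, 60))
  t = (30 x 4 + 155) / 5.5 = 50
  t = (30 x 4 - 205) / 5.5 = -15.45 (outside (0, 60))
  t = (30 x 4 + 205) / 5.5 = 59.09
Valid solutions in (0, 60): {50, 59.09} minutes.
The second occurrence is t = 59.09 minutes.
The hands form a 155-degree angle at 59.09 minutes past 4:00.

Final answer: 59.09 minutes past 4:00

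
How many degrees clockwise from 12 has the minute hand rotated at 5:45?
The minute hand moves 6 degrees per minute.
At 5:45: 45 x 6 = 270 degrees

Final answer: 270 degrees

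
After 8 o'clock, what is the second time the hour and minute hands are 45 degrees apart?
At t minutes past 8:00, the hour hand is at 30 x 8 + 0.5t degrees and the minute hand is at 6t degrees.
The smaller angle between them is 45 degrees when |30H - 5.5t| = 45 or |30H - 5.5t| = 315.
With H = 8, solve 30 x 8 - 5.5t = +/- target for each target:
  t = (30 x 8 - 45) / 5.5 = 35.45
  t = (30 x 8 + 45) / 5.5 = 51.82
  t = (30 x 8 - 315) / 5.5 = -13.64 (outside (0, 60))
  t = (30 x 8 + 315) / 5.5 = 100.91 (outside (0, 60))
Valid solutions in (0, 60): {35.45, 51.82} minutes.
The second occurrence is t = 51.82 minutes.
The hands form a 45-degree angle at 51.82 minutes past 8:00.

Final answer: 51.82 minutes past 8:00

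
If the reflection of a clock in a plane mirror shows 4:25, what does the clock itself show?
Reflection across the vertical (12-6) axis maps a hand at angle A degrees to (360 - A) degrees, which sends a reading of T minutes past 12:00 to (720 - T) minutes past 12:00.
Mirror reads 4:25 = 265 minutes past 12:00.
Actual time: (720 - 265) mod 720 = 455 minutes = 7:35.

Final answer: 7:35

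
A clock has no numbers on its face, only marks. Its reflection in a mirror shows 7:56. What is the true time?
Reflection across the vertical (12-6) axis maps a hand at angle A degrees to (360 - A) degrees, which sends a reading of T minutes past 12:00 to (720 - T) minutes past 12:00.
Mirror reads 7:56 = 476 minutes past 12:00.
Actual time: (720 - 476) mod 720 = 244 minutes = 4:04.

Final answer: 4:04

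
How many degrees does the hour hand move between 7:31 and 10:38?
The hour hand moves 0.5 degrees per minute.
Time elapsed: 10:38 - 7:31 = 187 minutes
Angular displacement: 187 x 0.5 = 93.5 degrees

Final answer: 93.5 degrees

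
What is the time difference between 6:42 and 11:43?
From 6:42 to 11:43:
(11 x 60 + 43) - (6 x 60 + 42) = 703 - 402 = 301 minutes
= 5 hours and 1 minute

Final answer: 5 hours and 1 minute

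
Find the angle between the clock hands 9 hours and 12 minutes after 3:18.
First find the time 9 hours and 12 minutes after 3:18.
Total minutes: 3 x 60 + 18 + 9 x 60 + 12 = 750.
750 mod 720 = 30 minutes = 12:30.
Now compute the angle at 12:30:
Hour hand: 0 x 30 + 30 x 0.5 = 15 degrees
Minute hand: 30 x 6 = 180 degrees
Difference: |15 - 180| = 165 degrees
The angle is 165 degrees

Final answer: 165 degrees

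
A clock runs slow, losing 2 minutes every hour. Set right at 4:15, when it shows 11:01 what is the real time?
For every 60 true minutes, the faulty clock advances 58 minutes, so 1 faulty-clock minute corresponds to 60/58 true minutes.
From 4:15 to 11:01 on the faulty dial is 406 minutes.
True elapsed: 406 x 60/58 = 420 minutes = 7 hours.
True time: 4:15 + 7 hours = 11:15.

Final answer: 11:15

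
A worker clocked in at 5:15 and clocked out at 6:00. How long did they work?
From 5:15 to 6:00:
(6 x 60 + 0) - (5 x 60 + 15) = 360 - 315 = 45 minutes
= 45 minutes

Final answer: 45 minutes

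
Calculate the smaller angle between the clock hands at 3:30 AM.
Hour hand position: 3 x 30 + 30 x 0.5 = 105 degrees
Minute hand position: 30 x 6 = 180 degrees
Difference: |105 - 180| = 75 degrees
The angle between the hands is 75 degrees

Final answer: 75 degrees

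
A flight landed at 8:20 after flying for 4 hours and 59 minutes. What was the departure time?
Starting time: 8:20 = 500 total minutes past 12:00
Subtracting: 4 hours and 59 minutes = 299 minutes
500 - 299 = 201 minutes
= 3 hours and 21 minutes past 12:00 = 3:21

Final answer: 3:21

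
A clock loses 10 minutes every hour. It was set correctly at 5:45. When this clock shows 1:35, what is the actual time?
For every 60 true minutes, the faulty clock advances 50 minutes, so 1 faulty-clock minute corresponds to 60/50 true minutes.
From 5:45 to 1:35 on the faulty dial is 470 minutes.
True elapsed: 470 x 60/50 = 564 minutes = 9 hours and 24 minutes.
True time: 5:45 + 9 hours and 24 minutes = 3:09.

Final answer: 3:09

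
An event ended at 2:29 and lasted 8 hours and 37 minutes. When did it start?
Starting time: 2:29 = 149 total minutes past 12:00
Subtracting: 8 hours and 37 minutes = 517 minutes
149 - 517 = -368 (negative, add 12 hours = 720) = 352 minutes
= 5 hours and 52 minutes past 12:00 = 5:52

Final answer: 5:52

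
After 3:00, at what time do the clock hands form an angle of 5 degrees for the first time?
At t minutes past 3:00, the hour hand is at 30 x 3 + 0.5t degrees and the minute hand is at 6t degrees.
The smaller angle between them is 5 degrees when |30H - 5.5t| = 5 or |30H - 5.5t| = 355.
With H = 3, solve 30 x 3 - 5.5t = +/- target for each target:
  t = (30 x 3 - 5) / 5.5 = 15.45
  t = (30 x 3 + 5) / 5.5 = 17.27
  t = (30 x 3 - 355) / 5.5 = -48.18 (outside (0, 60))
  t = (30 x 3 + 355) / 5.5 = 80.91 (outside (0, 60))
Valid solutions in (0, 60): {15.45, 17.27} minutes.
The first occurrence is t = 15.45 minutes.
The hands form a 5-degree angle at 15.45 minutes past 3:00.

Final answer: 15.45 minutes past 3:00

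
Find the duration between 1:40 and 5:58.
From 1:40 to 5:58:
(5 x 60 + 58) - (1 x 60 + 40) = 358 - 100 = 258 minutes
= 4 hours and 18 minutes

Final answer: 4 hours and 18 minutes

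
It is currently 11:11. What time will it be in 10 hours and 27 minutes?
Starting time: 11:11
Adding 27 minutes to 11 minutes: 11 + 27 = 38 minutes
Adding 10 hours: 11 + 10 = 21 - 12 = 9
Final time: 9:38

Final answer: 9:38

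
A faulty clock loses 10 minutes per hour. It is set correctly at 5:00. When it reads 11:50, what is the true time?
For every 60 true minutes, the faulty clock advances 50 minutes, so 1 faulty-clock minute corresponds to 60/50 true minutes.
From 5:00 to 11:50 on the faulty dial is 410 minutes.
True elapsed: 410 x 60/50 = 492 minutes = 8 hours and 12 minutes.
True time: 5:00 + 8 hours and 12 minutes = 1:12.

Final answer: 1:12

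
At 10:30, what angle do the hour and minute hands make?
Hour hand position: 10 x 30 + 30 x 0.5 = 315 degrees
Minute hand position: 30 x 6 = 180 degrees
Difference: |315 - 180| = 135 degrees
The angle between the hands is 135 degrees

Final answer: 135 degrees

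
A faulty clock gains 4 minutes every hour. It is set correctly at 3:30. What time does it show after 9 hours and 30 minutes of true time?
For every 60 true minutes, the faulty clock advances 60 + 4 = 64 minutes.
True elapsed: 9 hours and 30 minutes = 570 minutes.
Faulty clock advances: 570 x 64/60 = 608 minutes (drift: 38 minutes ahead).
Shown time: 3:30 + 608 minutes = 1:38.

Final answer: 1:38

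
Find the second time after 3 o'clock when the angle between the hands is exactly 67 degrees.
At t minutes past 3:00, the hour hand is at 30 x 3 + 0.5t degrees and the minute hand is at 6t degrees.
The smaller angle between them is 67 degrees when |30H - 5.5t| = 67 or |30H - 5.5t| = 293.
With H = 3, solve 30 x 3 - 5.5t = +/- target for each target:
  t = (30 x 3 - 67) / 5.5 = 4.18
  t = (30 x 3 + 67) / 5.5 = 28.55
  t = (30 x 3 - 293) / 5.5 = -36.91 (outside (0, 60))
  t = (30 x 3 + 293) / 5.5 = 69.64 (outside (0, 60))
Valid solutions in (0, 60): {4.18, 28.55} minutes.
The second occurrence is t = 28.55 minutes.
The hands form a 67-degree angle at 28.55 minutes past 3:00.

Final answer: 28.55 minutes past 3:00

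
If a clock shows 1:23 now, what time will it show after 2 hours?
Starting time: 1:23
Adding 0 minutes to 23 minutes: 23 + 0 = 23 minutes
Adding 2 hours: 1 + 2 = 3
Final time: 3:23

Final answer: 3:23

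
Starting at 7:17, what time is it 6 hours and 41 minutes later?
Starting time: 7:17
Adding 41 minutes to 17 minutes: 17 + 41 = 58 minutes
Adding 6 hours: 7 + 6 = 13 - 12 = 1
Final time: 1:58

Final answer: 1:58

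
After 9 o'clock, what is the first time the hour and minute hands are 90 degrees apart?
At t minutes past 9:00, the hour hand is at 30 x 9 + 0.5t degrees and the minute hand is at 6t degrees.
The smaller angle between them is 90 degrees when |30H - 5.5t| = 90 or |30H - 5.5t| = 270.
With H = 9, solve 30 x 9 - 5.5t = +/- target for each target:
  t = (30 x 9 - 90) / 5.5 = 32.73
  t = (30 x 9 + 90) / 5.5 = 65.45 (outside (0, 60))
  t = (30 x 9 - 270) / 5.5 = 0 (outside (0, 60))
  t = (30 x 9 + 270) / 5.5 = 98.18 (outside (0, 60))
Valid solutions in (0, 60): {32.73} minutes.
The first occurrence is t = 32.73 minutes.
The hands form a 90-degree angle at 32.73 minutes past 9:00.

Final answer: 32.73 minutes past 9:00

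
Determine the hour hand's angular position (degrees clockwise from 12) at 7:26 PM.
The hour hand moves 30 degrees per hour and 0.5 degrees per minute.
At 7:26: (7) x 30 + 26 x 0.5 = 210 + 13 = 223 degrees

Final answer: 223 degrees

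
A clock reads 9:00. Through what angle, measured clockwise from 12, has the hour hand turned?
The hour hand moves 30 degrees per hour and 0.5 degrees per minute.
At 9:00: (9) x 30 + 0 x 0.5 = 270 + 0 = 270 degrees

Final answer: 270 degrees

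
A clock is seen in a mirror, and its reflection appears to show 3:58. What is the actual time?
Reflection across the vertical (12-6) axis maps a hand at angle A degrees to (360 - A) degrees, which sends a reading of T minutes past 12:00 to (720 - T) minutes past 12:00.
Mirror reads 3:58 = 238 minutes past 12:00.
Actual time: (720 - 238) mod 720 = 482 minutes = 8:02.

Final answer: 8:02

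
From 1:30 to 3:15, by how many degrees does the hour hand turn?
The hour hand moves 0.5 degrees per minute.
Time elapsed: 3:15 - 1:30 = 105 minutes
Angular displacement: 105 x 0.5 = 52.5 degrees

Final answer: 52.5 degrees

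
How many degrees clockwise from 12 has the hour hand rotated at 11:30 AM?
The hour hand moves 30 degrees per hour and 0.5 degrees per minute.
At 11:30: (11) x 30 + 30 x 0.5 = 330 + 15 = 345 degrees

Final answer: 345 degrees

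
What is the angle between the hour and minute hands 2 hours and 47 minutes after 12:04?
First find the time 2 hours and 47 minutes after 12:04.
Total minutes: 12 x 60 + 4 + 2 x 60 + 47 = 891.
891 mod 720 = 171 minutes = 2:51.
Now compute the angle at 2:51:
Hour hand: 2 x 30 + 51 x 0.5 = 85.5 degrees
Minute hand: 51 x 6 = 306 degrees
Difference: |85.5 - 306| = 220.5 degrees
Smaller angle: 360 - 220.5 = 139.5 degrees

Final answer: 139.5 degrees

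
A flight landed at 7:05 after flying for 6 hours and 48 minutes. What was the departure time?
Starting time: 7:05 = 425 total minutes past 12:00
Subtracting: 6 hours and 48 minutes = 408 minutes
425 - 408 = 17 minutes
= 17 minutes past 12:00 = 12:17

Final answer: 12:17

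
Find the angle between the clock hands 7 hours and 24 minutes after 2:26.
First find the time 7 hours and 24 minutes after 2:26.
Total minutes: 2 x 60 + 26 + 7 x 60 + 24 = 590.
590 mod 720 = 590 minutes = 9:50.
Now compute the angle at 9:50:
Hour hand: 9 x 30 + 50 x 0.5 = 295 degrees
Minute hand: 50 x 6 = 300 degrees
Difference: |295 - 300| = 5 degrees
The angle is 5 degrees

Final answer: 5 degrees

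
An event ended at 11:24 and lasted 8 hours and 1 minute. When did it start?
Starting time: 11:24 = 684 total minutes past 12:00
Subtracting: 8 hours and 1 minute = 481 minutes
684 - 481 = 203 minutes
= 3 hours and 23 minutes past 12:00 = 3:23

Final answer: 3:23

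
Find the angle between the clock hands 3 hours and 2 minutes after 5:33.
First find the time 3 hours and 2 minutes after 5:33.
Total minutes: 5 x 60 + 33 + 3 x 60 + 2 = 515.
515 mod 720 = 515 minutes = 8:35.
Now compute the angle at 8:35:
Hour hand: 8 x 30 + 35 x 0.5 = 257.5 degrees
Minute hand: 35 x 6 = 210 degrees
Difference: |257.5 - 210| = 47.5 degrees
The angle is 47.5 degrees

Final answer: 47.5 degrees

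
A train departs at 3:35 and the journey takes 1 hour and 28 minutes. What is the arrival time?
Starting time: 3:35
Adding 28 minutes to 35 minutes: 35 + 28 = 63 minutes = 1 hour and 3 minutes
Adding 1 hour: 3 + 1 + 1 (carry) = 5
Final time: 5:03

Final answer: 5:03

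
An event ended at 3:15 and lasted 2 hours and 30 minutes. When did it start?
Starting time: 3:15 = 195 total minutes past 12:00
Subtracting: 2 hours and 30 minutes = 150 minutes
195 - 150 = 45 minutes
= 45 minutes past 12:00 = 12:45

Final answer: 12:45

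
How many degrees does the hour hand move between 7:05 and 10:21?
The hour hand moves 0.5 degrees per minute.
Time elapsed: 10:21 - 7:05 = 196 minutes
Angular displacement: 196 x 0.5 = 98 degrees

Final answer: 98 degrees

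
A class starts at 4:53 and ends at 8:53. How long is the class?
From 4:53 to 8:53:
(8 x 60 + 53) - (4 x 60 + 53) = 533 - 293 = 240 minutes
= 4 hours

Final answer: 4 hours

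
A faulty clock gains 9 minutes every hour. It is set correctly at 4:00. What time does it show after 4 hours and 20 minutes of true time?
For every 60 true minutes, the faulty clock advances 60 + 9 = 69 minutes.
True elapsed: 4 hours and 20 minutes = 260 minutes.
Faulty clock advances: 260 x 69/60 = 299 minutes (drift: 39 minutes ahead).
Shown time: 4:00 + 299 minutes = 8:59.

Final answer: 8:59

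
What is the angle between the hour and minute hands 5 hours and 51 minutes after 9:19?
First find the time 5 hours and 51 minutes after 9:19.
Total minutes: 9 x 60 + 19 + 5 x 60 + 51 = 910.
910 mod 720 = 190 minutes = 3:10.
Now compute the angle at 3:10:
Hour hand: 3 x 30 + 10 x 0.5 = 95 degrees
Minute hand: 10 x 6 = 60 degrees
Difference: |95 - 60| = 35 degrees
The angle is 35 degrees

Final answer: 35 degrees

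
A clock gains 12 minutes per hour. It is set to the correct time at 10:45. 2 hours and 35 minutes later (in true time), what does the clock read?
For every 60 true minutes, the faulty clock advances 60 + 12 = 72 minutes.
True elapsed: 2 hours and 35 minutes = 155 minutes.
Faulty clock advances: 155 x 72/60 = 186 minutes (drift: 31 minutes ahead).
Shown time: 10:45 + 186 minutes = 1:51.

Final answer: 1:51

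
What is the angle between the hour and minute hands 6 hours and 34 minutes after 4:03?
First find the time 6 hours and 34 minutes after 4:03.
Total minutes: 4 x 60 + 3 + 6 x 60 + 34 = 637.
637 mod 720 = 637 minutes = 10:37.
Now compute the angle at 10:37:
Hour hand: 10 x 30 + 37 x 0.5 = 318.5 degrees
Minute hand: 37 x 6 = 222 degrees
Difference: |318.5 - 222| = 96.5 degrees
The angle is 96.5 degrees

Final answer: 96.5 degrees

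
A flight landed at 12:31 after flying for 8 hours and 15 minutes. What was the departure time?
Starting time: 12:31 = 31 total minutes past 12:00
Subtracting: 8 hours and 15 minutes = 495 minutes
31 - 495 = -464 (negative, add 12 hours = 720) = 256 minutes
= 4 hours and 16 minutes past 12:00 = 4:16

Final answer: 4:16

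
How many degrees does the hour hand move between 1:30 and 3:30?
The hour hand moves 0.5 degrees per minute.
Time elapsed: 3:30 - 1:30 = 120 minutes
Angular displacement: 120 x 0.5 = 60 degrees

Final answer: 60 degrees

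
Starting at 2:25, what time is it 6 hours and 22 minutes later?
Starting time: 2:25
Adding 22 minutes to 25 minutes: 25 + 22 = 47 minutes
Adding 6 hours: 2 + 6 = 8
Final time: 8:47

Final answer: 8:47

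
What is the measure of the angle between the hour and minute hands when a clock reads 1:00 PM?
Hour hand position: 1 x 30 + 0 x 0.5 = 30 degrees
Minute hand position: 0 x 6 = 0 degrees
Difference: |30 - 0| = 30 degrees
The angle between the hands is 30 degrees

Final answer: 30 degrees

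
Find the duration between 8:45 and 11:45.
From 8:45 to 11:45:
(11 x 60 + 45) - (8 x 60 + 45) = 705 - 525 = 180 minutes
= 3 hours

Final answer: 3 hours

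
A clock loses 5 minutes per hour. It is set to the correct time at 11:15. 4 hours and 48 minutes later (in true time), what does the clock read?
For every 60 true minutes, the faulty clock advances 60 - 5 = 55 minutes.
True elapsed: 4 hours and 48 minutes = 288 minutes.
Faulty clock advances: 288 x 55/60 = 264 minutes (drift: 24 minutes behind).
Shown time: 11:15 + 264 minutes = 3:39.

Final answer: 3:39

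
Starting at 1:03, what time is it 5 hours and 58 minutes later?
Starting time: 1:03
Adding 58 minutes to 3 minutes: 3 + 58 = 61 minutes = 1 hour and 1 minute
Adding 5 hours: 1 + 5 + 1 (carry) = 7
Final time: 7:01

Final answer: 7:01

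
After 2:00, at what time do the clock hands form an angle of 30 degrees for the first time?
At t minutes past 2:00, the hour hand is at 30 x 2 + 0.5t degrees and the minute hand is at 6t degrees.
The smaller angle between them is 30 degrees when |30H - 5.5t| = 30 or |30H - 5.5t| = 330.
With H = 2, solve 30 x 2 - 5.5t = +/- target for each target:
  t = (30 x 2 - 30) / 5.5 = 5.45
  t = (30 x 2 + 30) / 5.5 = 16.36
  t = (30 x 2 - 330) / 5.5 = -49.09 (outside (0, 60))
  t = (30 x 2 + 330) / 5.5 = 70.91 (outside (0, 60))
Valid solutions in (0, 60): {5.45, 16.36} minutes.
The first occurrence is t = 5.45 minutes.
The hands form a 30-degree angle at 5.45 minutes past 2:00.

Final answer: 5.45 minutes past 2:00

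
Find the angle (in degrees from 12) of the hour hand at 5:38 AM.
The hour hand moves 30 degrees per hour and 0.5 degrees per minute.
At 5:38: (5) x 30 + 38 x 0.5 = 150 + 19 = 169 degrees

Final answer: 169 degrees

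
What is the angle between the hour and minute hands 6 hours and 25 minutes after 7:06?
First find the time 6 hours and 25 minutes after 7:06.
Total minutes: 7 x 60 + 6 + 6 x 60 + 25 = 811.
811 mod 720 = 91 minutes = 1:31.
Now compute the angle at 1:31:
Hour hand: 1 x 30 + 31 x 0.5 = 45.5 degrees
Minute hand: 31 x 6 = 186 degrees
Difference: |45.5 - 186| = 140.5 degrees
The angle is 140.5 degrees

Final answer: 140.5 degrees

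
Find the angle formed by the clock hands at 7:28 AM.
Hour hand position: 7 x 30 + 28 x 0.5 = 224 degrees
Minute hand position: 28 x 6 = 168 degrees
Difference: |224 - 168| = 56 degrees
The angle between the hands is 56 degrees

Final answer: 56 degrees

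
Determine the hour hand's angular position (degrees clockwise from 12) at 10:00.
The hour hand moves 30 degrees per hour and 0.5 degrees per minute.
At 10:00: (10) x 30 + 0 x 0.5 = 300 + 0 = 300 degrees

Final answer: 300 degrees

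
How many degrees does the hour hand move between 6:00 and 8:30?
The hour hand moves 0.5 degrees per minute.
Time elapsed: 8:30 - 6:00 = 150 minutes
Angular displacement: 150 x 0.5 = 75 degrees

Final answer: 75 degrees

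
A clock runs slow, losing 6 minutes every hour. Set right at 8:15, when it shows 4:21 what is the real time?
For every 60 true minutes, the faulty clock advances 54 minutes, so 1 faulty-clock minute corresponds to 60/54 true minutes.
From 8:15 to 4:21 on the faulty dial is 486 minutes.
True elapsed: 486 x 60/54 = 540 minutes = 9 hours.
True time: 8:15 + 9 hours = 5:15.

Final answer: 5:15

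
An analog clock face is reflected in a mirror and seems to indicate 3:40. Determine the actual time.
Reflection across the vertical (12-6) axis maps a hand at angle A degrees to (360 - A) degrees, which sends a reading of T minutes past 12:00 to (720 - T) minutes past 12:00.
Mirror reads 3:40 = 220 minutes past 12:00.
Actual time: (720 - 220) mod 720 = 500 minutes = 8:20.

Final answer: 8:20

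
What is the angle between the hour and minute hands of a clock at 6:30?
Hour hand position: 6 x 30 + 30 x 0.5 = 195 degrees
Minute hand position: 30 x 6 = 180 degrees
Difference: |195 - 180| = 15 degrees
The angle between the hands is 15 degrees

Final answer: 15 degrees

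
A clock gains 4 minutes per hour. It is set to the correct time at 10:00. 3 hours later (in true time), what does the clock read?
For every 60 true minutes, the faulty clock advances 60 + 4 = 64 minutes.
True elapsed: 3 hours = 180 minutes.
Faulty clock advances: 180 x 64/60 = 192 minutes (drift: 12 minutes ahead).
Shown time: 10:00 + 192 minutes = 1:12.

Final answer: 1:12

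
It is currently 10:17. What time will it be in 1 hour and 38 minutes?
Starting time: 10:17
Adding 38 minutes to 17 minutes: 17 + 38 = 55 minutes
Adding 1 hour: 10 + 1 = 11
Final time: 11:55

Final answer: 11:55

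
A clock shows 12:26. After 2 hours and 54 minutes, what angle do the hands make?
First find the time 2 hours and 54 minutes after 12:26.
Total minutes: 12 x 60 + 26 + 2 x 60 + 54 = 920.
920 mod 720 = 200 minutes = 3:20.
Now compute the angle at 3:20:
Hour hand: 3 x 30 + 20 x 0.5 = 100 degrees
Minute hand: 20 x 6 = 120 degrees
Difference: |100 - 120| = 20 degrees
The angle is 20 degrees

Final answer: 20 degrees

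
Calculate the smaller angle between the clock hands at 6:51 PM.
Hour hand position: 6 x 30 + 51 x 0.5 = 205.5 degrees
Minute hand position: 51 x 6 = 306 degrees
Difference: |205.5 - 306| = 100.5 degrees
The angle between the hands is 100.5 degrees

Final answer: 100.5 degrees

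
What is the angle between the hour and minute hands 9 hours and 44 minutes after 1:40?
First find the time 9 hours and 44 minutes after 1:40.
Total minutes: 1 x 60 + 40 + 9 x 60 + 44 = 684.
684 mod 720 = 684 minutes = 11:24.
Now compute the angle at 11:24:
Hour hand: 11 x 30 + 24 x 0.5 = 342 degrees
Minute hand: 24 x 6 = 144 degrees
Difference: |342 - 144| = 198 degrees
Smaller angle: 360 - 198 = 162 degrees

Final answer: 162 degrees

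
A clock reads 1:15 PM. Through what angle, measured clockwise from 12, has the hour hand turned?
The hour hand moves 30 degrees per hour and 0.5 degrees per minute.
At 1:15: (1) x 30 + 15 x 0.5 = 30 + 7.5 = 37.5 degrees

Final answer: 37.5 degrees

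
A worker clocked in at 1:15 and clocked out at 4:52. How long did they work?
From 1:15 to 4:52:
(4 x 60 + 52) - (1 x 60 + 15) = 292 - 75 = 217 minutes
= 3 hours and 37 minutes

Final answer: 3 hours and 37 minutes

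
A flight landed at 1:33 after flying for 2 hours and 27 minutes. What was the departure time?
Starting time: 1:33 = 93 total minutes past 12:00
Subtracting: 2 hours and 27 minutes = 147 minutes
93 - 147 = -54 (negative, add 12 hours = 720) = 666 minutes
= 11 hours and 6 minutes past 12:00 = 11:06

Final answer: 11:06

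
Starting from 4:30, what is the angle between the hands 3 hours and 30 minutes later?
First find the time 3 hours and 30 minutes after 4:30.
Total minutes: 4 x 60 + 30 + 3 x 60 + 30 = 480.
480 mod 720 = 480 minutes = 8:00.
Now compute the angle at 8:00:
Hour hand: 8 x 30 + 0 x 0.5 = 240 degrees
Minute hand: 0 x 6 = 0 degrees
Difference: |240 - 0| = 240 degrees
Smaller angle: 360 - 240 = 120 degrees

Final answer: 120 degrees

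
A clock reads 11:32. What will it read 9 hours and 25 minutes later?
Starting time: 11:32
Adding 25 minutes to 32 minutes: 32 + 25 = 57 minutes
Adding 9 hours: 11 + 9 = 20 - 12 = 8
Final time: 8:57

Final answer: 8:57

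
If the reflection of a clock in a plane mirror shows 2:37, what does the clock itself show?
Reflection across the vertical (12-6) axis maps a hand at angle A degrees to (360 - A) degrees, which sends a reading of T minutes past 12:00 to (720 - T) minutes past 12:00.
Mirror reads 2:37 = 157 minutes past 12:00.
Actual time: (720 - 157) mod 720 = 563 minutes = 9:23.

Final answer: 9:23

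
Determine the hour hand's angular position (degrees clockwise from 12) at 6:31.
The hour hand moves 30 degrees per hour and 0.5 degrees per minute.
At 6:31: (6) x 30 + 31 x 0.5 = 180 + 15.5 = 195.5 degrees

Final answer: 195.5 degrees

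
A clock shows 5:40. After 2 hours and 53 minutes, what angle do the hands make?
First find the time 2 hours and 53 minutes after 5:40.
Total minutes: 5 x 60 + 40 + 2 x 60 + 53 = 513.
513 mod 720 = 513 minutes = 8:33.
Now compute the angle at 8:33:
Hour hand: 8 x 30 + 33 x 0.5 = 256.5 degrees
Minute hand: 33 x 6 = 198 degrees
Difference: |256.5 - 198| = 58.5 degrees
The angle is 58.5 degrees

Final answer: 58.5 degrees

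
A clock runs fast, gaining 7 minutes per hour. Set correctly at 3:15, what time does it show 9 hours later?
For every 60 true minutes, the faulty clock advances 60 + 7 = 67 minutes.
True elapsed: 9 hours = 540 minutes.
Faulty clock advances: 540 x 67/60 = 603 minutes (drift: 63 minutes ahead).
Shown time: 3:15 + 603 minutes = 1:18.

Final answer: 1:18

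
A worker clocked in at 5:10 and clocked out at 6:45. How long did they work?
From 5:10 to 6:45:
(6 x 60 + 45) - (5 x 60 + 10) = 405 - 310 = 95 minutes
= 1 hour and 35 minutes

Final answer: 1 hour and 35 minutes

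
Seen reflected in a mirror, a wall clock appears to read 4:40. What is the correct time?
Reflection across the vertical (12-6) axis maps a hand at angle A degrees to (360 - A) degrees, which sends a reading of T minutes past 12:00 to (720 - T) minutes past 12:00.
Mirror reads 4:40 = 280 minutes past 12:00.
Actual time: (720 - 280) mod 720 = 440 minutes = 7:20.

Final answer: 7:20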